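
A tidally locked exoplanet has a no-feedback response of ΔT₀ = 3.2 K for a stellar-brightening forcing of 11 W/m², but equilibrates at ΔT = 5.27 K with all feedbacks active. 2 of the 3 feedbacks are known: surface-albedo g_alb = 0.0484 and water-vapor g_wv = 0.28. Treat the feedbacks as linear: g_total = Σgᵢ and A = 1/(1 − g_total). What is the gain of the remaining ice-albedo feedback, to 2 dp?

0.06

Amplification A = ΔT/ΔT₀ = 5.27/3.2 = 1.647.
Total gain g = 1 − 1/A = 1 − 1/1.647 = 0.3928.
Known gains sum to 0.0484 + 0.28 = 0.3284.
g_ice = 0.3928 − 0.3284 = 0.06.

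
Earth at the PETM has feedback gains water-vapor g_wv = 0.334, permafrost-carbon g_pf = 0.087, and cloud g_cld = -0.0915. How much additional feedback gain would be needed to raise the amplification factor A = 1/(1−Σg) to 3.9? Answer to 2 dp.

Current total gain = 0.3295.
Target gain for A = 3.9: g* = 1 − 1/3.9 = 0.7436.
Additional gain needed = 0.7436 − 0.3295 = 0.41.

0.41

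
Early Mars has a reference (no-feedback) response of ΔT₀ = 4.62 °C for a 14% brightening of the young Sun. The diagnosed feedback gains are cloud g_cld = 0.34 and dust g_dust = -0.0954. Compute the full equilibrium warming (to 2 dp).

6.12 °C

Total gain g = 0.34 − 0.0954 = 0.2446.
Amplification A = 1/(1 − 0.2446) = 1.324.
ΔT = 4.62 × 1.324 = 6.12 °C.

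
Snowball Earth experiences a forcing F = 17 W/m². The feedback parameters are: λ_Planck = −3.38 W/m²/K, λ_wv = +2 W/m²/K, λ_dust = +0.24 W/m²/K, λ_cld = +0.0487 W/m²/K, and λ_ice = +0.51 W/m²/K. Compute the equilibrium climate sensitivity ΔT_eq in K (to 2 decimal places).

Net feedback parameter λ = (−3.38) + (+2) + (+0.24) + (+0.0487) + (+0.51) = -0.5813 W/m²/K.
ΔT = −F/λ = −17/(-0.5813) = 29.24 K.

29.24 K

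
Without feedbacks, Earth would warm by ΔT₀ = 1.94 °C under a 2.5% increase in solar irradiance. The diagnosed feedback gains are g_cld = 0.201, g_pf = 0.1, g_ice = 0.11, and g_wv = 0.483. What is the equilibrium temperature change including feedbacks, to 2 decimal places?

18.30 °C

Total gain g = 0.201 + 0.1 + 0.11 + 0.483 = 0.894.
Amplification A = 1/(1 − 0.894) = 9.434.
ΔT = 1.94 × 9.434 = 18.30 °C.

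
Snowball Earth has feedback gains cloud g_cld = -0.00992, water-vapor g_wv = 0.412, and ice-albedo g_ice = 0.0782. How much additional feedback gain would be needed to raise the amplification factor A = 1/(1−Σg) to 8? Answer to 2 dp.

Current total gain = 0.48028.
Target gain for A = 8: g* = 1 − 1/8 = 0.875.
Additional gain needed = 0.875 − 0.48028 = 0.39.

0.39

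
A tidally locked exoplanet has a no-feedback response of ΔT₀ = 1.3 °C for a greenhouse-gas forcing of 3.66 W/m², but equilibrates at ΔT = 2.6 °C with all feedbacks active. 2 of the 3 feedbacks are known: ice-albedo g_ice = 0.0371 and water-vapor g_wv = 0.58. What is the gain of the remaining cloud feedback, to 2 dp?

-0.12

Amplification A = ΔT/ΔT₀ = 2.6/1.3 = 2.
Total gain g = 1 − 1/A = 1 − 1/2 = 0.5.
Known gains sum to 0.0371 + 0.58 = 0.6171.
g_cld = 0.5 − 0.6171 = -0.12.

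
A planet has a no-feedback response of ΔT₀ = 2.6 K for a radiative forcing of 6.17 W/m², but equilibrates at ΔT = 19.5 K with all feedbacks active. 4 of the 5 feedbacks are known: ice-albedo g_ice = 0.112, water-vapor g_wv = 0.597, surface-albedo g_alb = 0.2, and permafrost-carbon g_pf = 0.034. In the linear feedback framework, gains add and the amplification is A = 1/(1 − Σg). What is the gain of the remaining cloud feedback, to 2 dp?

-0.08

Amplification A = ΔT/ΔT₀ = 19.5/2.6 = 7.5.
Total gain g = 1 − 1/A = 1 − 1/7.5 = 0.8667.
Known gains sum to 0.112 + 0.597 + 0.2 + 0.034 = 0.943.
g_cld = 0.8667 − 0.943 = -0.08.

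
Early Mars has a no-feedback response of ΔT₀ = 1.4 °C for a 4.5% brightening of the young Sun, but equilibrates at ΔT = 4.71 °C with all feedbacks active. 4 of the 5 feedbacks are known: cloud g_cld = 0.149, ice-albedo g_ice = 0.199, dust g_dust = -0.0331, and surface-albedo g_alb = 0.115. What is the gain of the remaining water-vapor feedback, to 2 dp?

Amplification A = ΔT/ΔT₀ = 4.71/1.4 = 3.364.
Total gain g = 1 − 1/A = 1 − 1/3.364 = 0.7027.
Known gains sum to 0.149 + 0.199 − 0.0331 + 0.115 = 0.4299.
g_wv = 0.7027 − 0.4299 = 0.27.

0.27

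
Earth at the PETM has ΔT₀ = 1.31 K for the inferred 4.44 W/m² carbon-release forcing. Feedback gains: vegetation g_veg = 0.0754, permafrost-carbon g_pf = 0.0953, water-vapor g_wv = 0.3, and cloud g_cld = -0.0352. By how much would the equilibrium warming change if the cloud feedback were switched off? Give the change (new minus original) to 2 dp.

Original: g = 0.4355, ΔT = 1.31/(1−0.4355) = 2.3206 K.
Without cloud: g' = 0.4707, ΔT' = 1.31/(1−0.4707) = 2.4750 K.
Change = 2.4750 − 2.3206 = 0.15 K.

0.15 K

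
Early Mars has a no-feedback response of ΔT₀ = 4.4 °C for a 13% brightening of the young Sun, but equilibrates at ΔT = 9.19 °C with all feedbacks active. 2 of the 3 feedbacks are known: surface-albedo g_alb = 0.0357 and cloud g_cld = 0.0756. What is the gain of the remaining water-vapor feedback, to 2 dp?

Amplification A = ΔT/ΔT₀ = 9.19/4.4 = 2.089.
Total gain g = 1 − 1/A = 1 − 1/2.089 = 0.5213.
Known gains sum to 0.0357 + 0.0756 = 0.1113.
g_wv = 0.5213 − 0.1113 = 0.41.

0.41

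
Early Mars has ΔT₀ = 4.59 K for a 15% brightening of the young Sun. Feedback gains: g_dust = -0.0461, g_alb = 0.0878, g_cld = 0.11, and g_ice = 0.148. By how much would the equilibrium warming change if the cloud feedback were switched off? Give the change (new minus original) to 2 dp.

Original: g = 0.2997, ΔT = 4.59/(1−0.2997) = 6.5543 K.
Without cloud: g' = 0.1897, ΔT' = 4.59/(1−0.1897) = 5.6646 K.
Change = 5.6646 − 6.5543 = -0.89 K.

-0.89 K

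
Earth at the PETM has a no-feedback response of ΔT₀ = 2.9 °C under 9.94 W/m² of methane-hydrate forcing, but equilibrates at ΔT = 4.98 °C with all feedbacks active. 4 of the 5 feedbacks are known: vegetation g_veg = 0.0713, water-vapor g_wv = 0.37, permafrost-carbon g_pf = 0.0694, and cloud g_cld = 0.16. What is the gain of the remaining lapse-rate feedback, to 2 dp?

-0.25

Amplification A = ΔT/ΔT₀ = 4.98/2.9 = 1.717.
Total gain g = 1 − 1/A = 1 − 1/1.717 = 0.4176.
Known gains sum to 0.0713 + 0.37 + 0.0694 + 0.16 = 0.6707.
g_lr = 0.4176 − 0.6707 = -0.25.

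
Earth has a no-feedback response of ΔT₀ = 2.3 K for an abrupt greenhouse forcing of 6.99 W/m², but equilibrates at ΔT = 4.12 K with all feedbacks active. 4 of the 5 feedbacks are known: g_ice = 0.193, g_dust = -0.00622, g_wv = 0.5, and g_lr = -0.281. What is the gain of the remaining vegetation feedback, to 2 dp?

0.04

Amplification A = ΔT/ΔT₀ = 4.12/2.3 = 1.791.
Total gain g = 1 − 1/A = 1 − 1/1.791 = 0.4417.
Known gains sum to 0.193 − 0.00622 + 0.5 − 0.281 = 0.40578.
g_veg = 0.4417 − 0.40578 = 0.04.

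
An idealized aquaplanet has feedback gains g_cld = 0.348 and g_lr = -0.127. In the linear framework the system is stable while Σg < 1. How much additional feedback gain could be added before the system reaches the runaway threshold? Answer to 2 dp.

0.78

Current total gain = 0.348 − 0.127 = 0.221.
Margin to runaway = 1 − 0.221 = 0.78.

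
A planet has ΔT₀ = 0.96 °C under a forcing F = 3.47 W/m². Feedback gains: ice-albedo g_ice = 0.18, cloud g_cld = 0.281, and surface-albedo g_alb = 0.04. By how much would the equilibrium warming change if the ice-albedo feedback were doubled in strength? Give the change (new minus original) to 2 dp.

Original: g = 0.501, ΔT = 0.96/(1−0.501) = 1.9238 °C.
With doubled ice-albedo: g' = 0.681, ΔT' = 0.96/(1−0.681) = 3.0094 °C.
Change = 3.0094 − 1.9238 = 1.09 °C.

1.09 °C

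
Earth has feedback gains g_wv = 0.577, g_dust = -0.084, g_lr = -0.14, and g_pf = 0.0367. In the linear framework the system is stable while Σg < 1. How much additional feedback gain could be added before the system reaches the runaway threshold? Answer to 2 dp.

0.61

Current total gain = 0.577 − 0.084 − 0.14 + 0.0367 = 0.3897.
Margin to runaway = 1 − 0.3897 = 0.61.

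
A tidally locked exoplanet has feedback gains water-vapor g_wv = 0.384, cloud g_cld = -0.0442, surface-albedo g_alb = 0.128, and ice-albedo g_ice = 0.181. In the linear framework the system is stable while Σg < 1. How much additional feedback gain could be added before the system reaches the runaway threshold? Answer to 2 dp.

Current total gain = 0.384 − 0.0442 + 0.128 + 0.181 = 0.6488.
Margin to runaway = 1 − 0.6488 = 0.35.

0.35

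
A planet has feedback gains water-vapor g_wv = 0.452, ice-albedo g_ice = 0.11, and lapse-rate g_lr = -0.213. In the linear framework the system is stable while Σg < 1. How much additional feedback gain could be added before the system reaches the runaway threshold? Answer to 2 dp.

0.65

Current total gain = 0.452 + 0.11 − 0.213 = 0.349.
Margin to runaway = 1 − 0.349 = 0.65.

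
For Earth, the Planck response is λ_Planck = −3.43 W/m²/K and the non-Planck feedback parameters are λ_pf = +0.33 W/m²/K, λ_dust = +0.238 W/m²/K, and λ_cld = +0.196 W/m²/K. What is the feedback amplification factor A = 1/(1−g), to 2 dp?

Convert to gains: g_pf = 0.33/3.43 = 0.09621; g_dust = 0.238/3.43 = 0.06939; g_cld = 0.196/3.43 = 0.05714.
Total gain g = 0.22274.
A = 1/(1 − 0.22274) = 1.29.

1.29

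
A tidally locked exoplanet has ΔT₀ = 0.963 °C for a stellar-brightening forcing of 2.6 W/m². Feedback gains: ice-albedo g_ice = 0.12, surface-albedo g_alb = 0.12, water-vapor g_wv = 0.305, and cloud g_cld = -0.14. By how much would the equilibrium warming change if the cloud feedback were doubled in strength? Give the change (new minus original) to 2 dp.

Original: g = 0.405, ΔT = 0.963/(1−0.405) = 1.6185 °C.
With doubled cloud: g' = 0.265, ΔT' = 0.963/(1−0.265) = 1.3102 °C.
Change = 1.3102 − 1.6185 = -0.31 °C.

-0.31 °C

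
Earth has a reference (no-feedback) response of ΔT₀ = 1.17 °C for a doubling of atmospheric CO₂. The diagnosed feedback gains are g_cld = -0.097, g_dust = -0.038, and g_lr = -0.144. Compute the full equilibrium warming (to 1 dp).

0.9 °C

Total gain g = -0.097 − 0.038 − 0.144 = -0.279.
Amplification A = 1/(1 + 0.279) = 0.7819.
ΔT = 1.17 × 0.7819 = 0.9 °C.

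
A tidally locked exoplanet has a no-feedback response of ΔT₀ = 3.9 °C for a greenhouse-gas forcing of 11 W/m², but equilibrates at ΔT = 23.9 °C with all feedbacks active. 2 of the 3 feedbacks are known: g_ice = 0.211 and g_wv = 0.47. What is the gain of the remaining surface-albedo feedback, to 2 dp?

0.16

Amplification A = ΔT/ΔT₀ = 23.9/3.9 = 6.128.
Total gain g = 1 − 1/A = 1 − 1/6.128 = 0.8368.
Known gains sum to 0.211 + 0.47 = 0.681.
g_alb = 0.8368 − 0.681 = 0.16.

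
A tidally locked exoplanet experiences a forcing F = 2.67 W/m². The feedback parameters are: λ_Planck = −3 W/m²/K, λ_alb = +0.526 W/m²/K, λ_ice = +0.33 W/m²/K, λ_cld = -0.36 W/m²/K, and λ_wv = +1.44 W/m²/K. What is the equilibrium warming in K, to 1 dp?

Net feedback parameter λ = (−3) + (+0.526) + (+0.33) + (-0.36) + (+1.44) = -1.064 W/m²/K.
ΔT = −F/λ = −2.67/(-1.064) = 2.5 K.

2.5 K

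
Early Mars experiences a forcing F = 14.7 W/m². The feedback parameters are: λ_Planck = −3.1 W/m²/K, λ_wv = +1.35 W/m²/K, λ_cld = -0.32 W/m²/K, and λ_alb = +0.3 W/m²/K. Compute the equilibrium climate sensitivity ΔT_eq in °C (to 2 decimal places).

Net feedback parameter λ = (−3.1) + (+1.35) + (-0.32) + (+0.3) = -1.77 W/m²/K.
ΔT = −F/λ = −14.7/(-1.77) = 8.31 °C.

8.31 °C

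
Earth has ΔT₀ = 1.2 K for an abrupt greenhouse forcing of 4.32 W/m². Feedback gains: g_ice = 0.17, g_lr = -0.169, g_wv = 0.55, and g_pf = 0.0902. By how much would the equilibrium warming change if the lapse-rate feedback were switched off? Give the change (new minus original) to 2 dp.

Original: g = 0.6412, ΔT = 1.2/(1−0.6412) = 3.3445 K.
Without lapse-rate: g' = 0.8102, ΔT' = 1.2/(1−0.8102) = 6.3224 K.
Change = 6.3224 − 3.3445 = 2.98 K.

2.98 K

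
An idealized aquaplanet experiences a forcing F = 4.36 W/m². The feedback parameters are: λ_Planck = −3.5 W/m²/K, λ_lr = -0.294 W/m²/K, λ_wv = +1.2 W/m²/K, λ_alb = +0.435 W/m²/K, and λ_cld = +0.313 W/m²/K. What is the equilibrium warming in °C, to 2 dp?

2.36 °C

Net feedback parameter λ = (−3.5) + (-0.294) + (+1.2) + (+0.435) + (+0.313) = -1.846 W/m²/K.
ΔT = −F/λ = −4.36/(-1.846) = 2.36 °C.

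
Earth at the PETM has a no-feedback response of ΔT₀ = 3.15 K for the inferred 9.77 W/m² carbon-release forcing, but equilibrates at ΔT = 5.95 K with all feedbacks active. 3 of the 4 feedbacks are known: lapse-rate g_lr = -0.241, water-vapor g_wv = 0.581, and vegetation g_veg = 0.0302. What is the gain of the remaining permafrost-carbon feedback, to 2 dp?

Amplification A = ΔT/ΔT₀ = 5.95/3.15 = 1.889.
Total gain g = 1 − 1/A = 1 − 1/1.889 = 0.4706.
Known gains sum to -0.241 + 0.581 + 0.0302 = 0.3702.
g_pf = 0.4706 − 0.3702 = 0.10.

0.10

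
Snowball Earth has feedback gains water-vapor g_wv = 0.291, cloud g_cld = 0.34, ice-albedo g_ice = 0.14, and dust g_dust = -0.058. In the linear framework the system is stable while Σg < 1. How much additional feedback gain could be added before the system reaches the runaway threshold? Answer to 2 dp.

0.29

Current total gain = 0.291 + 0.34 + 0.14 − 0.058 = 0.713.
Margin to runaway = 1 − 0.713 = 0.29.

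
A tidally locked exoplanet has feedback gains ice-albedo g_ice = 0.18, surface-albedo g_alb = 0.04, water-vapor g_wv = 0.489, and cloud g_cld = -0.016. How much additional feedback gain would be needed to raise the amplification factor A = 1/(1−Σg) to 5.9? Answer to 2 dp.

Current total gain = 0.693.
Target gain for A = 5.9: g* = 1 − 1/5.9 = 0.8305.
Additional gain needed = 0.8305 − 0.693 = 0.14.

0.14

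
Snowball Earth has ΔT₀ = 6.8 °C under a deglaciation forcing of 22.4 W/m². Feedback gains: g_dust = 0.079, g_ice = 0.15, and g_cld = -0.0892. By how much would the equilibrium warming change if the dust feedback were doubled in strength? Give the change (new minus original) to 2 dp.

Original: g = 0.1398, ΔT = 6.8/(1−0.1398) = 7.9051 °C.
With doubled dust: g' = 0.2188, ΔT' = 6.8/(1−0.2188) = 8.7046 °C.
Change = 8.7046 − 7.9051 = 0.80 °C.

0.80 °C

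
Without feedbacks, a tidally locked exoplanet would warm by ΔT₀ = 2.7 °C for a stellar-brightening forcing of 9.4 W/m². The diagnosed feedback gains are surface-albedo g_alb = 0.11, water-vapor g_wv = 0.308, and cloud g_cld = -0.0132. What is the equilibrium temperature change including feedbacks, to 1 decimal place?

Total gain g = 0.11 + 0.308 − 0.0132 = 0.4048.
Amplification A = 1/(1 − 0.4048) = 1.68.
ΔT = 2.7 × 1.68 = 4.5 °C.

4.5 °C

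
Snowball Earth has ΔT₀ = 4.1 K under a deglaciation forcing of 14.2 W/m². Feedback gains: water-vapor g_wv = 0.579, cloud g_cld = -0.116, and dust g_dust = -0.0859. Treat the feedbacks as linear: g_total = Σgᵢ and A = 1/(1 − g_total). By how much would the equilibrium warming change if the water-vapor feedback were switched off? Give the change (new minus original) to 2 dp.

Original: g = 0.3771, ΔT = 4.1/(1−0.3771) = 6.5821 K.
Without water-vapor: g' = -0.2019, ΔT' = 4.1/(1+0.2019) = 3.4113 K.
Change = 3.4113 − 6.5821 = -3.17 K.

-3.17 K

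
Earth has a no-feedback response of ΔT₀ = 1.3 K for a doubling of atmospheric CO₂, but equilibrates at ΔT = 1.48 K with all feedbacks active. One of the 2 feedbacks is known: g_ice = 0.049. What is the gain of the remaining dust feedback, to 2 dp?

Amplification A = ΔT/ΔT₀ = 1.48/1.3 = 1.138.
Total gain g = 1 − 1/A = 1 − 1/1.138 = 0.1213.
The known gain is 0.049.
g_dust = 0.1213 − 0.049 = 0.07.

0.07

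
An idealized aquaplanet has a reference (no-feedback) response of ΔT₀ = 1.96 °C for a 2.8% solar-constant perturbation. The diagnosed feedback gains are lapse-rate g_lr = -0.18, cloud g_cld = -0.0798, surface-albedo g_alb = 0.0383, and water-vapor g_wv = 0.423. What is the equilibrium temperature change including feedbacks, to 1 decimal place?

2.5 °C

Total gain g = -0.18 − 0.0798 + 0.0383 + 0.423 = 0.2015.
Amplification A = 1/(1 − 0.2015) = 1.252.
ΔT = 1.96 × 1.252 = 2.5 °C.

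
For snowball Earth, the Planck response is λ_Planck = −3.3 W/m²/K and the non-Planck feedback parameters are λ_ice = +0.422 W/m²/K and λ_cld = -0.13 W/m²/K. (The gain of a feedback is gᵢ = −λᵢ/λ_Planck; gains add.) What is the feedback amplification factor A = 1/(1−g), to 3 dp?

1.097

Convert to gains: g_ice = 0.422/3.3 = 0.1279; g_cld = -0.13/3.3 = -0.03939.
Total gain g = 0.08851.
A = 1/(1 − 0.08851) = 1.097.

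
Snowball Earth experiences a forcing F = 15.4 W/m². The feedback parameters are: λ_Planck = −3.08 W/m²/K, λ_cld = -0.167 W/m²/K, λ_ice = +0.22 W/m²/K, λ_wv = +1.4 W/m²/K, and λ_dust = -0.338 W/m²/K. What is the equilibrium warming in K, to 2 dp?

Net feedback parameter λ = (−3.08) + (-0.167) + (+0.22) + (+1.4) + (-0.338) = -1.965 W/m²/K.
ΔT = −F/λ = −15.4/(-1.965) = 7.84 K.

7.84 K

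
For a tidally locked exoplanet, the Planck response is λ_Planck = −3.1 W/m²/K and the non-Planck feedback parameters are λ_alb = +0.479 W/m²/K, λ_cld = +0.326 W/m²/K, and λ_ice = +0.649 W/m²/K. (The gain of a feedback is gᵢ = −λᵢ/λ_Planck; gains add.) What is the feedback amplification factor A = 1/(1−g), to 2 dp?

1.88

Convert to gains: g_alb = 0.479/3.1 = 0.1545; g_cld = 0.326/3.1 = 0.1052; g_ice = 0.649/3.1 = 0.2094.
Total gain g = 0.4691.
A = 1/(1 − 0.4691) = 1.88.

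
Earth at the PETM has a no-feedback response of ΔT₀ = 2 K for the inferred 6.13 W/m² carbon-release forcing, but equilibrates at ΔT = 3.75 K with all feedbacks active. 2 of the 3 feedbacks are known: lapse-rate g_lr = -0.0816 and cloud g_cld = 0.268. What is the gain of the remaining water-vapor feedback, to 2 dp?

Amplification A = ΔT/ΔT₀ = 3.75/2 = 1.875.
Total gain g = 1 − 1/A = 1 − 1/1.875 = 0.4667.
Known gains sum to -0.0816 + 0.268 = 0.1864.
g_wv = 0.4667 − 0.1864 = 0.28.

0.28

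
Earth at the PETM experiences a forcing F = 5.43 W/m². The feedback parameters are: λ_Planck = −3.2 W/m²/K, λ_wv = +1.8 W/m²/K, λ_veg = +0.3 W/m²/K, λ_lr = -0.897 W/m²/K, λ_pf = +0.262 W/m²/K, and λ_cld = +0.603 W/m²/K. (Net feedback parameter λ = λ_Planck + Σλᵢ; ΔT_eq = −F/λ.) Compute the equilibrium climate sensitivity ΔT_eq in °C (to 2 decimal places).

Net feedback parameter λ = (−3.2) + (+1.8) + (+0.3) + (-0.897) + (+0.262) + (+0.603) = -1.132 W/m²/K.
ΔT = −F/λ = −5.43/(-1.132) = 4.80 °C.

4.80 °C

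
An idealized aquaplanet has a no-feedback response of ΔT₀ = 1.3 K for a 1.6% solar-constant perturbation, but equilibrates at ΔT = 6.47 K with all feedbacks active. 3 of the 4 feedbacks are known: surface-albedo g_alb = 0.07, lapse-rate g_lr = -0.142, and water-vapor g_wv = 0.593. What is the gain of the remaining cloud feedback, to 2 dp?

Amplification A = ΔT/ΔT₀ = 6.47/1.3 = 4.977.
Total gain g = 1 − 1/A = 1 − 1/4.977 = 0.7991.
Known gains sum to 0.07 − 0.142 + 0.593 = 0.521.
g_cld = 0.7991 − 0.521 = 0.28.

0.28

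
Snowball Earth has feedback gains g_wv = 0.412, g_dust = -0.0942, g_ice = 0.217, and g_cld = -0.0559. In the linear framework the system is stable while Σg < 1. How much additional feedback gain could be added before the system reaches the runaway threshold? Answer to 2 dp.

0.52

Current total gain = 0.412 − 0.0942 + 0.217 − 0.0559 = 0.4789.
Margin to runaway = 1 − 0.4789 = 0.52.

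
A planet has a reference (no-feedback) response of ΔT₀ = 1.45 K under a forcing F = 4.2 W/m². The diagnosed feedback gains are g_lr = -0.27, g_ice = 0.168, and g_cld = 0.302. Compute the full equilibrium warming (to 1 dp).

Total gain g = -0.27 + 0.168 + 0.302 = 0.2.
Amplification A = 1/(1 − 0.2) = 1.25.
ΔT = 1.45 × 1.25 = 1.8 K.

1.8 K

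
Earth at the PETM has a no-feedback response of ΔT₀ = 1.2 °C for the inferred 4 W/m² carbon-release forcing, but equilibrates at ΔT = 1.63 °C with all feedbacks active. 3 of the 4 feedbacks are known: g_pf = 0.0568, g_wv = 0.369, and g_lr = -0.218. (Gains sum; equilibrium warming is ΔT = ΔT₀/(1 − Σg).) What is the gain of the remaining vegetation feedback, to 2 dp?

Amplification A = ΔT/ΔT₀ = 1.63/1.2 = 1.358.
Total gain g = 1 − 1/A = 1 − 1/1.358 = 0.2636.
Known gains sum to 0.0568 + 0.369 − 0.218 = 0.2078.
g_veg = 0.2636 − 0.2078 = 0.06.

0.06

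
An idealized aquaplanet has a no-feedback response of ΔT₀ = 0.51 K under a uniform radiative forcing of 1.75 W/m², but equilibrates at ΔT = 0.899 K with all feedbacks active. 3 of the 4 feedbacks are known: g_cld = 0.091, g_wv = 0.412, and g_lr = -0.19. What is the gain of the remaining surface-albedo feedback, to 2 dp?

Amplification A = ΔT/ΔT₀ = 0.899/0.51 = 1.763.
Total gain g = 1 − 1/A = 1 − 1/1.763 = 0.4328.
Known gains sum to 0.091 + 0.412 − 0.19 = 0.313.
g_alb = 0.4328 − 0.313 = 0.12.

0.12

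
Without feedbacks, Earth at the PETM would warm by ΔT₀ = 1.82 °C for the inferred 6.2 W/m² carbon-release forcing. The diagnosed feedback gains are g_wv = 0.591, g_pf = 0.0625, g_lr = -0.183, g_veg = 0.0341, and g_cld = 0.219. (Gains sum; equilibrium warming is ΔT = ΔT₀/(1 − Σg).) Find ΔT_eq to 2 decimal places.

6.58 °C

Total gain g = 0.591 + 0.0625 − 0.183 + 0.0341 + 0.219 = 0.7236.
Amplification A = 1/(1 − 0.7236) = 3.618.
ΔT = 1.82 × 3.618 = 6.58 °C.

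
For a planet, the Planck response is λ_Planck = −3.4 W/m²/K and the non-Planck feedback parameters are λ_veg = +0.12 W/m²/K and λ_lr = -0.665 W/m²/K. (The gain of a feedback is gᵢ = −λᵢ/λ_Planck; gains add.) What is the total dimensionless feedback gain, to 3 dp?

-0.160

Convert to gains: g_veg = 0.12/3.4 = 0.03529; g_lr = -0.665/3.4 = -0.1956.
Total gain g = -0.16031.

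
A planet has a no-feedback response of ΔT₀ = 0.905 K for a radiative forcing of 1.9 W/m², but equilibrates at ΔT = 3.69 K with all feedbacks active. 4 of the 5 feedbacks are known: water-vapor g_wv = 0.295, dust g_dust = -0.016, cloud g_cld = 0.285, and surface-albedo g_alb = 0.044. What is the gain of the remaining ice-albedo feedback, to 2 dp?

0.15

Amplification A = ΔT/ΔT₀ = 3.69/0.905 = 4.077.
Total gain g = 1 − 1/A = 1 − 1/4.077 = 0.7547.
Known gains sum to 0.295 − 0.016 + 0.285 + 0.044 = 0.608.
g_ice = 0.7547 − 0.608 = 0.15.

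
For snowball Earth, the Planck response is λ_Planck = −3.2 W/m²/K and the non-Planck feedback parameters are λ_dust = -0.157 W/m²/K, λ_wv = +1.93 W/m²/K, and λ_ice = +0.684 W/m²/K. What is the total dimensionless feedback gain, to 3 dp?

Convert to gains: g_dust = -0.157/3.2 = -0.04906; g_wv = 1.93/3.2 = 0.6031; g_ice = 0.684/3.2 = 0.2137.
Total gain g = 0.76774.

0.768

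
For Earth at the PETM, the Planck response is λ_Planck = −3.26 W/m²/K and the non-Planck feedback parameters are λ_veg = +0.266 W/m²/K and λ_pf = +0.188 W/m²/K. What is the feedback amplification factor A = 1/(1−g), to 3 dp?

Convert to gains: g_veg = 0.266/3.26 = 0.0816; g_pf = 0.188/3.26 = 0.05767.
Total gain g = 0.13927.
A = 1/(1 − 0.13927) = 1.162.

1.162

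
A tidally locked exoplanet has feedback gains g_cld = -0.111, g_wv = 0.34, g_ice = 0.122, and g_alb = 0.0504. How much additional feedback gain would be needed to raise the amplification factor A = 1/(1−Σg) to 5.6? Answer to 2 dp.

Current total gain = 0.4014.
Target gain for A = 5.6: g* = 1 − 1/5.6 = 0.8214.
Additional gain needed = 0.8214 − 0.4014 = 0.42.

0.42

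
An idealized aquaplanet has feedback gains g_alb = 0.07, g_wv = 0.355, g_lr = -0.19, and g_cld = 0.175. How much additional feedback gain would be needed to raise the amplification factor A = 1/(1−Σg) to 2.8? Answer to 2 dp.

0.23

Current total gain = 0.41.
Target gain for A = 2.8: g* = 1 − 1/2.8 = 0.6429.
Additional gain needed = 0.6429 − 0.41 = 0.23.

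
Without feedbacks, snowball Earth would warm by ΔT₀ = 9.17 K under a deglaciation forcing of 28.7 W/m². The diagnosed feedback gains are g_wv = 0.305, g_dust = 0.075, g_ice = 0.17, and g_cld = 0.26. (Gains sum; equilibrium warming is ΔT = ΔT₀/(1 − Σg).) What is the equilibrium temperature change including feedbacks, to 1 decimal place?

Total gain g = 0.305 + 0.075 + 0.17 + 0.26 = 0.81.
Amplification A = 1/(1 − 0.81) = 5.263.
ΔT = 9.17 × 5.263 = 48.3 K.

48.3 K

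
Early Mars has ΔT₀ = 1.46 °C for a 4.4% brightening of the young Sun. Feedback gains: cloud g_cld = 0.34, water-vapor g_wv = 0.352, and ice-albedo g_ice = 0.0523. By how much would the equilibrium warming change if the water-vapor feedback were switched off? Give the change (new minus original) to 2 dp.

-3.31 °C

Original: g = 0.7443, ΔT = 1.46/(1−0.7443) = 5.7098 °C.
Without water-vapor: g' = 0.3923, ΔT' = 1.46/(1−0.3923) = 2.4025 °C.
Change = 2.4025 − 5.7098 = -3.31 °C.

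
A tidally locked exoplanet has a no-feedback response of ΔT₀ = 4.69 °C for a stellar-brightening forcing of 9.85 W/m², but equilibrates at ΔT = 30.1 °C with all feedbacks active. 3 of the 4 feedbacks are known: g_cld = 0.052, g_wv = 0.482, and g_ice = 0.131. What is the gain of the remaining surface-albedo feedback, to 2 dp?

Amplification A = ΔT/ΔT₀ = 30.1/4.69 = 6.418.
Total gain g = 1 − 1/A = 1 − 1/6.418 = 0.8442.
Known gains sum to 0.052 + 0.482 + 0.131 = 0.665.
g_alb = 0.8442 − 0.665 = 0.18.

0.18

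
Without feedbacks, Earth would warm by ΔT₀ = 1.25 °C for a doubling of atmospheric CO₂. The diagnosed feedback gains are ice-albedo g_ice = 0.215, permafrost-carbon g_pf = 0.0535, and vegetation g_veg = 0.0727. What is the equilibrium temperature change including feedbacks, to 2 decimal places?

Total gain g = 0.215 + 0.0535 + 0.0727 = 0.3412.
Amplification A = 1/(1 − 0.3412) = 1.518.
ΔT = 1.25 × 1.518 = 1.90 °C.

1.90 °C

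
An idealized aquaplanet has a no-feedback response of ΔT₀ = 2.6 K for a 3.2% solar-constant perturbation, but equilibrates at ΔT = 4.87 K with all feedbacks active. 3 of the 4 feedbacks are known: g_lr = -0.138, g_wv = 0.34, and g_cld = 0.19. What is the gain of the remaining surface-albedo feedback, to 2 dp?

0.07

Amplification A = ΔT/ΔT₀ = 4.87/2.6 = 1.873.
Total gain g = 1 − 1/A = 1 − 1/1.873 = 0.4661.
Known gains sum to -0.138 + 0.34 + 0.19 = 0.392.
g_alb = 0.4661 − 0.392 = 0.07.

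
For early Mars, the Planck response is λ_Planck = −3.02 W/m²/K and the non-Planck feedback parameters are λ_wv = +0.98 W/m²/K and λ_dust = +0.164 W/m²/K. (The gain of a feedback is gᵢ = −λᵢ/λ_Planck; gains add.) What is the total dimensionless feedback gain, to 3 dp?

Convert to gains: g_wv = 0.98/3.02 = 0.3245; g_dust = 0.164/3.02 = 0.0543.
Total gain g = 0.3788.

0.379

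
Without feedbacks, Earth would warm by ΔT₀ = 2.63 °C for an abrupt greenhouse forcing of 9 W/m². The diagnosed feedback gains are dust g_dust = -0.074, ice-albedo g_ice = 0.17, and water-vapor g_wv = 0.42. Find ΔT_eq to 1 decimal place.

5.4 °C

Total gain g = -0.074 + 0.17 + 0.42 = 0.516.
Amplification A = 1/(1 − 0.516) = 2.066.
ΔT = 2.63 × 2.066 = 5.4 °C.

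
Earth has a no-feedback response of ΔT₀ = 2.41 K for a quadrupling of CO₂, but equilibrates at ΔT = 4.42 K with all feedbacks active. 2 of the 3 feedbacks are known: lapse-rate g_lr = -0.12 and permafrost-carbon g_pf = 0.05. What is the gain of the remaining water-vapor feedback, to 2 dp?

Amplification A = ΔT/ΔT₀ = 4.42/2.41 = 1.834.
Total gain g = 1 − 1/A = 1 − 1/1.834 = 0.4547.
Known gains sum to -0.12 + 0.05 = -0.07.
g_wv = 0.4547 + 0.07 = 0.52.

0.52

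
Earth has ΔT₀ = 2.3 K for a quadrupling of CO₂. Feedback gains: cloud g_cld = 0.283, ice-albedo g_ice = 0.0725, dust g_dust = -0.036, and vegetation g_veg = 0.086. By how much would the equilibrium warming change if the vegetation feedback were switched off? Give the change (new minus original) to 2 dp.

-0.49 K

Original: g = 0.4055, ΔT = 2.3/(1−0.4055) = 3.8688 K.
Without vegetation: g' = 0.3195, ΔT' = 2.3/(1−0.3195) = 3.3799 K.
Change = 3.3799 − 3.8688 = -0.49 K.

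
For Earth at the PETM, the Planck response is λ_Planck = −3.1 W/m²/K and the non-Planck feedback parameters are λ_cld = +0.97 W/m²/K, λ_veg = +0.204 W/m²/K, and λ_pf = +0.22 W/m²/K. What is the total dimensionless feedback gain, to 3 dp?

Convert to gains: g_cld = 0.97/3.1 = 0.3129; g_veg = 0.204/3.1 = 0.06581; g_pf = 0.22/3.1 = 0.07097.
Total gain g = 0.44968.

0.450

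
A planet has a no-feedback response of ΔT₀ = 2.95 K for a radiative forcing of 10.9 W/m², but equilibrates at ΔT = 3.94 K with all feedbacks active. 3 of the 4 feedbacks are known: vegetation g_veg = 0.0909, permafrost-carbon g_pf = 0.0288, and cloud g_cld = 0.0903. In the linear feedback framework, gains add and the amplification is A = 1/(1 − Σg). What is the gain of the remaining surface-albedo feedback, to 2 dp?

Amplification A = ΔT/ΔT₀ = 3.94/2.95 = 1.336.
Total gain g = 1 − 1/A = 1 − 1/1.336 = 0.2515.
Known gains sum to 0.0909 + 0.0288 + 0.0903 = 0.21.
g_alb = 0.2515 − 0.21 = 0.04.

0.04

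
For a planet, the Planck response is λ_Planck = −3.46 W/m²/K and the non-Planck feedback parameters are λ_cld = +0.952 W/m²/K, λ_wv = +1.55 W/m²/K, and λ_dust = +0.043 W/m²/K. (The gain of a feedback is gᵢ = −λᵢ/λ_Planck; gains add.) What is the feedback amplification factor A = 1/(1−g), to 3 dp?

3.781

Convert to gains: g_cld = 0.952/3.46 = 0.2751; g_wv = 1.55/3.46 = 0.448; g_dust = 0.043/3.46 = 0.01243.
Total gain g = 0.73553.
A = 1/(1 − 0.73553) = 3.781.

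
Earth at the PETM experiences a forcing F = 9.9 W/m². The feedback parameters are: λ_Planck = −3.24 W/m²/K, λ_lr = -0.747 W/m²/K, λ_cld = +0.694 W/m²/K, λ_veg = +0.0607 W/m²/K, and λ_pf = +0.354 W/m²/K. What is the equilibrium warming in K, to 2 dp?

3.44 K

Net feedback parameter λ = (−3.24) + (-0.747) + (+0.694) + (+0.0607) + (+0.354) = -2.8783 W/m²/K.
ΔT = −F/λ = −9.9/(-2.8783) = 3.44 K.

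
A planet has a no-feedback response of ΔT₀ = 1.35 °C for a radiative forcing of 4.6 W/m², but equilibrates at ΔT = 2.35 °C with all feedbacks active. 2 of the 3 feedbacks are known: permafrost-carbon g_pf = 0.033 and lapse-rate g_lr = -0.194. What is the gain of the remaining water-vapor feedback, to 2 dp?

0.59

Amplification A = ΔT/ΔT₀ = 2.35/1.35 = 1.741.
Total gain g = 1 − 1/A = 1 − 1/1.741 = 0.4256.
Known gains sum to 0.033 − 0.194 = -0.161.
g_wv = 0.4256 + 0.161 = 0.59.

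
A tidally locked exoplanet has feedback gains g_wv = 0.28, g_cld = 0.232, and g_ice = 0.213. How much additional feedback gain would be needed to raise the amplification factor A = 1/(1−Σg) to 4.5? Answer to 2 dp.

0.05

Current total gain = 0.725.
Target gain for A = 4.5: g* = 1 − 1/4.5 = 0.7778.
Additional gain needed = 0.7778 − 0.725 = 0.05.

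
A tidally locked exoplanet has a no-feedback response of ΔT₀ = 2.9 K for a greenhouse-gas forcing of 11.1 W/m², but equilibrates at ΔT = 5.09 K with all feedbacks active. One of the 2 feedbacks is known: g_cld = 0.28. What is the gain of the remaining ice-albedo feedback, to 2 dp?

Amplification A = ΔT/ΔT₀ = 5.09/2.9 = 1.755.
Total gain g = 1 − 1/A = 1 − 1/1.755 = 0.4302.
The known gain is 0.28.
g_ice = 0.4302 − 0.28 = 0.15.

0.15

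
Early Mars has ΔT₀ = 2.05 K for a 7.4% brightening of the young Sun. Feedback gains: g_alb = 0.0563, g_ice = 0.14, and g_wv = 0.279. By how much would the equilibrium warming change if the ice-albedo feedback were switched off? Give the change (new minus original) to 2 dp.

-0.82 K

Original: g = 0.4753, ΔT = 2.05/(1−0.4753) = 3.9070 K.
Without ice-albedo: g' = 0.3353, ΔT' = 2.05/(1−0.3353) = 3.0841 K.
Change = 3.0841 − 3.9070 = -0.82 K.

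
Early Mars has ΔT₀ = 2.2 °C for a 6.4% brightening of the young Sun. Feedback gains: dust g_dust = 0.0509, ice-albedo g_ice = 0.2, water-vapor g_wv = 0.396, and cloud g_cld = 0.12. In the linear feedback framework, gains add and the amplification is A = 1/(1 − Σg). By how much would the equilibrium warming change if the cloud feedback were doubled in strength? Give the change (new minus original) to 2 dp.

10.01 °C

Original: g = 0.7669, ΔT = 2.2/(1−0.7669) = 9.4380 °C.
With doubled cloud: g' = 0.8869, ΔT' = 2.2/(1−0.8869) = 19.4518 °C.
Change = 19.4518 − 9.4380 = 10.01 °C.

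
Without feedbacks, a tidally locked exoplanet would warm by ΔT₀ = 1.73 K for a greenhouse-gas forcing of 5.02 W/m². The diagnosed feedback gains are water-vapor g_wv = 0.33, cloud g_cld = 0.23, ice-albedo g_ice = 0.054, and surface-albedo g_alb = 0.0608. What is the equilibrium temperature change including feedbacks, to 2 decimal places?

5.32 K

Total gain g = 0.33 + 0.23 + 0.054 + 0.0608 = 0.6748.
Amplification A = 1/(1 − 0.6748) = 3.075.
ΔT = 1.73 × 3.075 = 5.32 K.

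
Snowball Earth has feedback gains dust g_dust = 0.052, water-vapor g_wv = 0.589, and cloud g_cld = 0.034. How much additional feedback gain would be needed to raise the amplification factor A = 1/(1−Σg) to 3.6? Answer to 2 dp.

Current total gain = 0.675.
Target gain for A = 3.6: g* = 1 − 1/3.6 = 0.7222.
Additional gain needed = 0.7222 − 0.675 = 0.05.

0.05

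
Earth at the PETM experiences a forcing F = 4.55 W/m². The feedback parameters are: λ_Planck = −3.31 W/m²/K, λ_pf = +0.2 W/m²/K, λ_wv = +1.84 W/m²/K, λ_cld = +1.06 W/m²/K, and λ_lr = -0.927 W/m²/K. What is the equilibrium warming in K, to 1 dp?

Net feedback parameter λ = (−3.31) + (+0.2) + (+1.84) + (+1.06) + (-0.927) = -1.137 W/m²/K.
ΔT = −F/λ = −4.55/(-1.137) = 4.0 K.

4.0 K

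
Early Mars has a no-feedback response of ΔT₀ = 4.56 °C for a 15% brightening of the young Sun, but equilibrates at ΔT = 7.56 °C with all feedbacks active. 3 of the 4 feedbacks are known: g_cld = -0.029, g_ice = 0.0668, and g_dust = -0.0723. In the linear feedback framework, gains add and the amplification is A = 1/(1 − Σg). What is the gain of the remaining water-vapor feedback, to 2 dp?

0.43

Amplification A = ΔT/ΔT₀ = 7.56/4.56 = 1.658.
Total gain g = 1 − 1/A = 1 − 1/1.658 = 0.3969.
Known gains sum to -0.029 + 0.0668 − 0.0723 = -0.0345.
g_wv = 0.3969 + 0.0345 = 0.43.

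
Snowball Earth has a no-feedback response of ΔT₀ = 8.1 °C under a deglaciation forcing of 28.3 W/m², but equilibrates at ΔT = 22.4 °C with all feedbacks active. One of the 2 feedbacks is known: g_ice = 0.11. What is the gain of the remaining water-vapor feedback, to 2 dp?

Amplification A = ΔT/ΔT₀ = 22.4/8.1 = 2.765.
Total gain g = 1 − 1/A = 1 − 1/2.765 = 0.6383.
The known gain is 0.11.
g_wv = 0.6383 − 0.11 = 0.53.

0.53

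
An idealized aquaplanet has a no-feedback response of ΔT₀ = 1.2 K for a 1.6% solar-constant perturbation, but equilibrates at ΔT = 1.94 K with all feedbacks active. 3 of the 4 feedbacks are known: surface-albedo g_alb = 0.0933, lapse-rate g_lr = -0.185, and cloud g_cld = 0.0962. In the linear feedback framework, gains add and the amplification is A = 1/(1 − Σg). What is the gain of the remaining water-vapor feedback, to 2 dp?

0.38

Amplification A = ΔT/ΔT₀ = 1.94/1.2 = 1.617.
Total gain g = 1 − 1/A = 1 − 1/1.617 = 0.3816.
Known gains sum to 0.0933 − 0.185 + 0.0962 = 0.0045.
g_wv = 0.3816 − 0.0045 = 0.38.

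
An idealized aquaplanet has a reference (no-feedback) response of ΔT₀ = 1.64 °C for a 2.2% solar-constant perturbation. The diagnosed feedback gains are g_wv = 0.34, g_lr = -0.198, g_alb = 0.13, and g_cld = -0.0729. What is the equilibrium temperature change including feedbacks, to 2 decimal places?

Total gain g = 0.34 − 0.198 + 0.13 − 0.0729 = 0.1991.
Amplification A = 1/(1 − 0.1991) = 1.249.
ΔT = 1.64 × 1.249 = 2.05 °C.

2.05 °C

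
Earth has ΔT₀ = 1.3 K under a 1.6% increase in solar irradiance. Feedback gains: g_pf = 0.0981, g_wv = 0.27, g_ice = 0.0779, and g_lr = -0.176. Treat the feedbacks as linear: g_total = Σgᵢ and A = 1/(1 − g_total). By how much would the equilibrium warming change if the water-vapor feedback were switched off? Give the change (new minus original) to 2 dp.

Original: g = 0.27, ΔT = 1.3/(1−0.27) = 1.7808 K.
Without water-vapor: g' = 0, ΔT' = 1.3/(1−0) = 1.3000 K.
Change = 1.3000 − 1.7808 = -0.48 K.

-0.48 K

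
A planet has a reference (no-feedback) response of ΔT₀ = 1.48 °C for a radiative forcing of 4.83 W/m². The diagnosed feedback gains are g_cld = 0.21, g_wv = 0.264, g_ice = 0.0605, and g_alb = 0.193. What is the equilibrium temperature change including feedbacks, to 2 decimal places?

Total gain g = 0.21 + 0.264 + 0.0605 + 0.193 = 0.7275.
Amplification A = 1/(1 − 0.7275) = 3.67.
ΔT = 1.48 × 3.67 = 5.43 °C.

5.43 °C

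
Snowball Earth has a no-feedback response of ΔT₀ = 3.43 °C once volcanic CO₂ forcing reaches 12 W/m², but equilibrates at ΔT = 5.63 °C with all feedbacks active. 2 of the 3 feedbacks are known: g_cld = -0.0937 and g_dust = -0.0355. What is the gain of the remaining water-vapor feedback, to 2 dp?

Amplification A = ΔT/ΔT₀ = 5.63/3.43 = 1.641.
Total gain g = 1 − 1/A = 1 − 1/1.641 = 0.3906.
Known gains sum to -0.0937 − 0.0355 = -0.1292.
g_wv = 0.3906 + 0.1292 = 0.52.

0.52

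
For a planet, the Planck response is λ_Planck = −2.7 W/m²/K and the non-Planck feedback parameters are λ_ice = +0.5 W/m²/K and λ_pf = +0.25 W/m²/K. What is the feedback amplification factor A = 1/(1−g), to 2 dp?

1.38

Convert to gains: g_ice = 0.5/2.7 = 0.1852; g_pf = 0.25/2.7 = 0.09259.
Total gain g = 0.27779.
A = 1/(1 − 0.27779) = 1.38.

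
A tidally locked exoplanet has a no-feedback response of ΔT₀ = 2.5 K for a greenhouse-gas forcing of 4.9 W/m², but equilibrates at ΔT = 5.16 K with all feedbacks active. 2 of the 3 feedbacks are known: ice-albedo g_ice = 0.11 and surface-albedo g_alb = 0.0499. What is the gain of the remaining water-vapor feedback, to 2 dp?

Amplification A = ΔT/ΔT₀ = 5.16/2.5 = 2.064.
Total gain g = 1 − 1/A = 1 − 1/2.064 = 0.5155.
Known gains sum to 0.11 + 0.0499 = 0.1599.
g_wv = 0.5155 − 0.1599 = 0.36.

0.36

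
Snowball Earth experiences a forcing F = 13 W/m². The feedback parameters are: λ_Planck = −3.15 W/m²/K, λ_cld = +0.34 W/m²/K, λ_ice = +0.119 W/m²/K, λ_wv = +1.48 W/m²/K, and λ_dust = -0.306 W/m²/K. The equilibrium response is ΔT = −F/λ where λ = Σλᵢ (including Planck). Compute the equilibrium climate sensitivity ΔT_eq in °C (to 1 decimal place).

8.6 °C

Net feedback parameter λ = (−3.15) + (+0.34) + (+0.119) + (+1.48) + (-0.306) = -1.517 W/m²/K.
ΔT = −F/λ = −13/(-1.517) = 8.6 °C.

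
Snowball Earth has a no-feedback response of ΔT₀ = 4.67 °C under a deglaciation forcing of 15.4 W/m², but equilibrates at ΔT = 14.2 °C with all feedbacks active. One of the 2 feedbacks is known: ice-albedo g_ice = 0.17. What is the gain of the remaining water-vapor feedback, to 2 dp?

0.50

Amplification A = ΔT/ΔT₀ = 14.2/4.67 = 3.041.
Total gain g = 1 − 1/A = 1 − 1/3.041 = 0.6712.
The known gain is 0.17.
g_wv = 0.6712 − 0.17 = 0.50.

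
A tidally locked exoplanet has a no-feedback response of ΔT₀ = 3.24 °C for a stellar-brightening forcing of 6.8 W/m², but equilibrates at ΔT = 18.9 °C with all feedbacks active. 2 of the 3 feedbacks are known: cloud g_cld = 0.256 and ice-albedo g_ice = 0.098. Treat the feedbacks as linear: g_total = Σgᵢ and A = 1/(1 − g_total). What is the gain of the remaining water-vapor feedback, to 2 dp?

Amplification A = ΔT/ΔT₀ = 18.9/3.24 = 5.833.
Total gain g = 1 − 1/A = 1 − 1/5.833 = 0.8286.
Known gains sum to 0.256 + 0.098 = 0.354.
g_wv = 0.8286 − 0.354 = 0.47.

0.47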